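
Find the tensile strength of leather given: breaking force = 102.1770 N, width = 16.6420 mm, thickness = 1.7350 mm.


Formula: TS = force / (width * thickness)
Substituting: TS = 102.1770 / (16.6420 * 1.7350)
Result: 3.5387 N/mm^2


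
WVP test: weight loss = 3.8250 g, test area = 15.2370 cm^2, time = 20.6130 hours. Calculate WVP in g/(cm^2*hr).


Formula: WVP = loss / (area * time)
Substituting: WVP = 3.8250 / (15.2370 * 20.6130)
Result: 0.0121784 g/(cm^2*hr)


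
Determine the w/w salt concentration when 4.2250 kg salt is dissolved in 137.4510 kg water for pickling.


Formula: Conc = salt / (water + salt) * 100
Substituting: Conc = 4.2250 / (137.4510 + 4.2250) * 100
Result: 2.9822 %


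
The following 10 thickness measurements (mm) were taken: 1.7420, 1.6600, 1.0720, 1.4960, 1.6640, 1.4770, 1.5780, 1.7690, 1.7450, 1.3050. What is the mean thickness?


Formula: Average = sum / n
Substituting: Average = 15.5080 / 10
Result: 1.5508 mm


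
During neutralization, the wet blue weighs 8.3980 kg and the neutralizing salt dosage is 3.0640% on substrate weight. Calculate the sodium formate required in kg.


Formula: Neutralizer = substrate * pct / 100
Substituting: Neutralizer = 8.3980 * 3.0640 / 100
Result: 0.2573 kg


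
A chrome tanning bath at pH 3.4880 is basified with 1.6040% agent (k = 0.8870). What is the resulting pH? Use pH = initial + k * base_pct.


Formula: pH_final = pH_initial + k * base_pct
Substituting: pH_final = 3.4880 + 0.8870 * 1.6040
Result: 4.9107


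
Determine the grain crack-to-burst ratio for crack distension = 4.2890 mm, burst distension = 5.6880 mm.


Formula: Ratio = crack / burst
Substituting: Ratio = 4.2890 / 5.6880
Result: 0.7540


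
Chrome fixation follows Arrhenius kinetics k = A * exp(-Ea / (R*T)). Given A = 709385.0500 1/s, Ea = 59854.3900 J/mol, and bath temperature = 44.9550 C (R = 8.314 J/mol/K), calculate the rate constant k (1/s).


T_K = T_C + 273.15 = 44.9550 + 273.15 = 318.1050 K
exponent = -Ea / (R * T_K) = -59854.3900 / (8.314 * 318.1050) = -22.6316
k = A * exp(exponent) = 709385.0500 * exp(-22.6316) = 1.0522e-04 1/s


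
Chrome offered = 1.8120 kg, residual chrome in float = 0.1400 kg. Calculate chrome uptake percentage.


Formula: Uptake = (offered - residual) / offered * 100
Substituting: Uptake = (1.8120 - 0.1400) / 1.8120 * 100
Result: 92.2737 %


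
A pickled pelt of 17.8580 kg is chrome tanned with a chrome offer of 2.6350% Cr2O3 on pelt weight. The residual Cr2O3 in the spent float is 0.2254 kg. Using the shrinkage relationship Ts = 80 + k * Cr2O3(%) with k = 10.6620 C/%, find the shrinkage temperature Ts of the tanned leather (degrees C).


Offered = pelt * offer_pct / 100 = 17.8580 * 2.6350 / 100 = 0.4706 kg
Uptake = offered - residual = 0.4706 - 0.2254 = 0.2452 kg
Cr2O3% on pelt = uptake / pelt * 100 = 0.2452 / 17.8580 * 100 = 1.3728 %
Ts = 80 + k * Cr2O3% = 80 + 10.6620 * 1.3728 = 94.6370 C


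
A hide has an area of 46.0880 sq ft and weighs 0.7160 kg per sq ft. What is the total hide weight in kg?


Formula: Weight = area * weight_per_sqft
Substituting: Weight = 46.0880 * 0.7160
Result: 32.9990 kg


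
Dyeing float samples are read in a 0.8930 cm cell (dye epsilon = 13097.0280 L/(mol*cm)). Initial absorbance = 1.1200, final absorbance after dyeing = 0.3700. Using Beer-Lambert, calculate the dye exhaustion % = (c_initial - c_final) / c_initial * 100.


c_initial = A_i / (epsilon * l) = 1.1200 / (13097.0280 * 0.8930) = 9.5762e-05 mol/L
c_final = A_f / (epsilon * l) = 0.3700 / (13097.0280 * 0.8930) = 3.1636e-05 mol/L
Exhaustion = (c_initial - c_final) / c_initial * 100 = (9.5762e-05 - 3.1636e-05) / 9.5762e-05 * 100 = 66.9643 %


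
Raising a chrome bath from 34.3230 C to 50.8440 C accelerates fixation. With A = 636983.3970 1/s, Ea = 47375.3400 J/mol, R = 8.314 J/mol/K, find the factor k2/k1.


T1 = 34.3230 + 273.15 = 307.4730 K; T2 = 50.8440 + 273.15 = 323.9940 K
k1 = A * exp(-Ea/(R*T1)) = 636983.3970 * exp(-47375.3400/(8.314*307.4730)) = 0.00569562 1/s
k2 = A * exp(-Ea/(R*T2)) = 636983.3970 * exp(-47375.3400/(8.314*323.9940)) = 0.0146539 1/s
k2/k1 = 0.0146539 / 0.00569562 = 2.5728


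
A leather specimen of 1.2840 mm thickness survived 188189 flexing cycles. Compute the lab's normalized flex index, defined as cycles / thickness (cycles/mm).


Formula: Index = cycles / thickness
Substituting: Index = 188189 / 1.2840
Result: 146564.6417 cycles/mm


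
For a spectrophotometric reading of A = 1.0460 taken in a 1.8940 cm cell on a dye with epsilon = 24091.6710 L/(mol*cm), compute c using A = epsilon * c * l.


Formula: c = A / (epsilon * l)
Substituting: c = 1.0460 / (24091.6710 * 1.8940)
Result: 2.2924e-05 mol/L


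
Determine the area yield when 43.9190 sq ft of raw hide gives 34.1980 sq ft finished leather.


Formula: Yield = finished / raw * 100
Substituting: Yield = 34.1980 / 43.9190 * 100
Result: 77.8661 %


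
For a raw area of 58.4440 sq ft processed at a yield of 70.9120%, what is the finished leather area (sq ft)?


Formula: finished = raw * yield / 100
Substituting: finished = 58.4440 * 70.9120 / 100
Result: 41.4438 sq ft


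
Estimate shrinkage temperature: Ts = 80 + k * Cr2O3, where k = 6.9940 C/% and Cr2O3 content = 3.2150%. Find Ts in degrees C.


Formula: Ts = 80 + k * Cr2O3
Substituting: Ts = 80 + 6.9940 * 3.2150
Result: 102.4857 C


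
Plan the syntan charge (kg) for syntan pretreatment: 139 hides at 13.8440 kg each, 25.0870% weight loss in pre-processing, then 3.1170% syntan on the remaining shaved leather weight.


Total_raw = N * avg_wt = 139 * 13.8440 = 1924.3160 kg
Substrate = Total_raw * (1 - loss/100) = 1924.3160 * (1 - 25.0870/100) = 1441.5628 kg
Syntan = Substrate * pct / 100 = 1441.5628 * 3.1170 / 100 = 44.9335 kg


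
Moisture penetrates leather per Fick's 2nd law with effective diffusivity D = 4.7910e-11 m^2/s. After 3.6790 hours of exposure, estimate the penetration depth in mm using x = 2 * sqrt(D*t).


t = 3.6790 hr * 3600 = 13244.4000 s
D * t = 4.7910e-11 * 13244.4000 = 6.3454e-07
x = 2 * sqrt(D*t) = 2 * sqrt(6.3454e-07) = 0.00159316 m = 1.5932 mm


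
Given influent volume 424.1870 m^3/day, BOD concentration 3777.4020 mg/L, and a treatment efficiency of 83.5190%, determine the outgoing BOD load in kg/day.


Load_in = volume * conc / 1000 = 424.1870 * 3777.4020 / 1000 = 1602.3248 kg/day
Removed = Load_in * eff / 100 = 1602.3248 * 83.5190 / 100 = 1338.2457 kg/day
Load_out = Load_in - Removed = 1602.3248 - 1338.2457 = 264.0792 kg/day


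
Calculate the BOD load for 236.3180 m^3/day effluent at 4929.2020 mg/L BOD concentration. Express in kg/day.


Formula: BOD_load = volume * conc / 1000
Substituting: BOD_load = 236.3180 * 4929.2020 / 1000
Result: 1164.8592 kg/day


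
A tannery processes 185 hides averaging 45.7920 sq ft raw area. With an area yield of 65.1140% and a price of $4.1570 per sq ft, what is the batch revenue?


Raw_total = N * avg_area = 185 * 45.7920 = 8471.5200 sq ft
Finished = Raw_total * yield / 100 = 8471.5200 * 65.1140 / 100 = 5516.1455 sq ft
Value = Finished * price = 5516.1455 * 4.1570 = 22930.6170 $


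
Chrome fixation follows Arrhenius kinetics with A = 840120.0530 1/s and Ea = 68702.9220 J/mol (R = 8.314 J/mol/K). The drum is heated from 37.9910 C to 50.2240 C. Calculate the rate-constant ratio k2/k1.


T1 = 37.9910 + 273.15 = 311.1410 K; T2 = 50.2240 + 273.15 = 323.3740 K
k1 = A * exp(-Ea/(R*T1)) = 840120.0530 * exp(-68702.9220/(8.314*311.1410)) = 2.4548e-06 1/s
k2 = A * exp(-Ea/(R*T2)) = 840120.0530 * exp(-68702.9220/(8.314*323.3740)) = 6.7042e-06 1/s
k2/k1 = 6.7042e-06 / 2.4548e-06 = 2.7311


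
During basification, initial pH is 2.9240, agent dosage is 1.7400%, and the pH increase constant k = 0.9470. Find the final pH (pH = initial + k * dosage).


Formula: pH_final = pH_initial + k * base_pct
Substituting: pH_final = 2.9240 + 0.9470 * 1.7400
Result: 4.5718


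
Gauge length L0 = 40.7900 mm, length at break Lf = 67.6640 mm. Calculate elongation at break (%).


Formula: Elongation = (Lf - L0) / L0 * 100
Substituting: Elongation = (67.6640 - 40.7900) / 40.7900 * 100
Result: 65.8838 %


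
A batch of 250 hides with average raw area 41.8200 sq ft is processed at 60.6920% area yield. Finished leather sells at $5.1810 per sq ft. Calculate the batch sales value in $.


Raw_total = N * avg_area = 250 * 41.8200 = 10455.0000 sq ft
Finished = Raw_total * yield / 100 = 10455.0000 * 60.6920 / 100 = 6345.3486 sq ft
Value = Finished * price = 6345.3486 * 5.1810 = 32875.2511 $


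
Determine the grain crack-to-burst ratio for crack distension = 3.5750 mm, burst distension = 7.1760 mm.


Formula: Ratio = crack / burst
Substituting: Ratio = 3.5750 / 7.1760
Result: 0.4982


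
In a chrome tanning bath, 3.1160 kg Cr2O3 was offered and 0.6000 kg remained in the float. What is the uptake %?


Formula: Uptake = (offered - residual) / offered * 100
Substituting: Uptake = (3.1160 - 0.6000) / 3.1160 * 100
Result: 80.7445 %


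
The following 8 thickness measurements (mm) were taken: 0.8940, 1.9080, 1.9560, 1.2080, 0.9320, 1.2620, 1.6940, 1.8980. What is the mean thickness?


Formula: Average = sum / n
Substituting: Average = 11.7520 / 8
Result: 1.4690 mm


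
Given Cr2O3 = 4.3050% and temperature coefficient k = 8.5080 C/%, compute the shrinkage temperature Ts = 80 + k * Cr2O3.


Formula: Ts = 80 + k * Cr2O3
Substituting: Ts = 80 + 8.5080 * 4.3050
Result: 116.6269 C


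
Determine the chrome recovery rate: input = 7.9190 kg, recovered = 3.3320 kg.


Formula: Recovery = recovered / input * 100
Substituting: Recovery = 3.3320 / 7.9190 * 100
Result: 42.0760 %


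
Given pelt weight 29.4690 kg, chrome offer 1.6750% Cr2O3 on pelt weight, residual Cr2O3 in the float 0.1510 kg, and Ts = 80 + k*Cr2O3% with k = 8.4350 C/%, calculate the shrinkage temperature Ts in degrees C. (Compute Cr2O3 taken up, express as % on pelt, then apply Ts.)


Offered = pelt * offer_pct / 100 = 29.4690 * 1.6750 / 100 = 0.4936 kg
Uptake = offered - residual = 0.4936 - 0.1510 = 0.3426 kg
Cr2O3% on pelt = uptake / pelt * 100 = 0.3426 / 29.4690 * 100 = 1.1626 %
Ts = 80 + k * Cr2O3% = 80 + 8.4350 * 1.1626 = 89.8065 C


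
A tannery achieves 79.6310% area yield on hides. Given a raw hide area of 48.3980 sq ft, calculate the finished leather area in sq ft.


Formula: finished = raw * yield / 100
Substituting: finished = 48.3980 * 79.6310 / 100
Result: 38.5398 sq ft


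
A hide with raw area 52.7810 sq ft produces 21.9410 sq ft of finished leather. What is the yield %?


Formula: Yield = finished / raw * 100
Substituting: Yield = 21.9410 / 52.7810 * 100
Result: 41.5699 %


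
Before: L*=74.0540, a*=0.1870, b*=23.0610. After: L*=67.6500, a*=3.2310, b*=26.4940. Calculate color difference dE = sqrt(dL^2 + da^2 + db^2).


dL = -6.4040, da = 3.0440, db = 3.4330
dE = sqrt((-6.4040)^2 + 3.0440^2 + 3.4330^2) = 7.8780


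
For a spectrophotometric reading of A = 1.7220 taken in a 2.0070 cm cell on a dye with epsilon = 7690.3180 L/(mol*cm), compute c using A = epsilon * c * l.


Formula: c = A / (epsilon * l)
Substituting: c = 1.7220 / (7690.3180 * 2.0070)
Result: 1.1157e-04 mol/L


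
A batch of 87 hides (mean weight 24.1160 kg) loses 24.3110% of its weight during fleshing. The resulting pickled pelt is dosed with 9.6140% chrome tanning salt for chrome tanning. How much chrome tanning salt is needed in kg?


Total_raw = N * avg_wt = 87 * 24.1160 = 2098.0920 kg
Substrate = Total_raw * (1 - loss/100) = 2098.0920 * (1 - 24.3110/100) = 1588.0249 kg
Chrome = Substrate * pct / 100 = 1588.0249 * 9.6140 / 100 = 152.6727 kg


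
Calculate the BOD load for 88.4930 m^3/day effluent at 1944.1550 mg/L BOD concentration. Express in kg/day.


Formula: BOD_load = volume * conc / 1000
Substituting: BOD_load = 88.4930 * 1944.1550 / 1000
Result: 172.0441 kg/day


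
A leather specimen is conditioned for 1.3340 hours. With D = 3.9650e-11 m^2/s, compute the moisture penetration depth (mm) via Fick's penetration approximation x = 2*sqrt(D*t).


t = 1.3340 hr * 3600 = 4802.4000 s
D * t = 3.9650e-11 * 4802.4000 = 1.9042e-07
x = 2 * sqrt(D*t) = 2 * sqrt(1.9042e-07) = 8.7273e-04 m = 0.8727 mm


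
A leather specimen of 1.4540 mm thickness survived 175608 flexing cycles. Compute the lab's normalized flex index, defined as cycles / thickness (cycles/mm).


Formula: Index = cycles / thickness
Substituting: Index = 175608 / 1.4540
Result: 120775.7909 cycles/mm


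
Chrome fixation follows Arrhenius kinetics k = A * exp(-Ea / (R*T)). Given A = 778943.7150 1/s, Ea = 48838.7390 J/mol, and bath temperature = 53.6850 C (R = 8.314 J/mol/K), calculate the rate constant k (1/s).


T_K = T_C + 273.15 = 53.6850 + 273.15 = 326.8350 K
exponent = -Ea / (R * T_K) = -48838.7390 / (8.314 * 326.8350) = -17.9732
k = A * exp(exponent) = 778943.7150 * exp(-17.9732) = 0.0121853 1/s


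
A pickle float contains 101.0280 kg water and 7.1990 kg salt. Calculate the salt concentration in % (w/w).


Formula: Conc = salt / (water + salt) * 100
Substituting: Conc = 7.1990 / (101.0280 + 7.1990) * 100
Result: 6.6518 %


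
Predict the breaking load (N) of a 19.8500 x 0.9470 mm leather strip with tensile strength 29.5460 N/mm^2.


Formula: F = TS * w * t
Substituting: F = 29.5460 * 19.8500 * 0.9470
Result: 555.4042 N


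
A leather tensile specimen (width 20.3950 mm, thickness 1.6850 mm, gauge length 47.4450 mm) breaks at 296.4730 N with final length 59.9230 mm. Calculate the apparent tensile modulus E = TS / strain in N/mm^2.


TS = F / (w * t) = 296.4730 / (20.3950 * 1.6850) = 8.6270 N/mm^2
strain = (Lf - L0) / L0 = (59.9230 - 47.4450) / 47.4450 = 0.2630
E = TS / strain = 8.6270 / 0.2630 = 32.8025 N/mm^2


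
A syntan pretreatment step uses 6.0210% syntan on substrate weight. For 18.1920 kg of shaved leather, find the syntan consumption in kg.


Formula: Syntan = substrate * pct / 100
Substituting: Syntan = 18.1920 * 6.0210 / 100
Result: 1.0953 kg


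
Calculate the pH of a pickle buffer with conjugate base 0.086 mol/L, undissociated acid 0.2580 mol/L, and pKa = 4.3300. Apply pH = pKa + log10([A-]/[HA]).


ratio = [A-] / [HA] = 0.086 / 0.2580 = 0.3333
log10(ratio) = -0.4771
pH = pKa + log10(ratio) = 4.3300 - 0.4771 = 3.8529


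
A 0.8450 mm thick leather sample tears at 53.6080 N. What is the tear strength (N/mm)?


Formula: Tear strength = force / thickness
Substituting: Tear strength = 53.6080 / 0.8450
Result: 63.4414 N/mm


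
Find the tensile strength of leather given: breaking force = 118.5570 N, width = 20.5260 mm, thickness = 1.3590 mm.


Formula: TS = force / (width * thickness)
Substituting: TS = 118.5570 / (20.5260 * 1.3590)
Result: 4.2501 N/mm^2


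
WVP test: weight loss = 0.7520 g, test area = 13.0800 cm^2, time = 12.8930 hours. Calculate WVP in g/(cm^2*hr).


Formula: WVP = loss / (area * time)
Substituting: WVP = 0.7520 / (13.0800 * 12.8930)
Result: 0.00445919 g/(cm^2*hr)


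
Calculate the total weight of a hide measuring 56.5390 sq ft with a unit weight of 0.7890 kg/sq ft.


Formula: Weight = area * weight_per_sqft
Substituting: Weight = 56.5390 * 0.7890
Result: 44.6093 kg


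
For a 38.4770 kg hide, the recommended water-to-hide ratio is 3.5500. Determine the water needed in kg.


Formula: Water = hide_weight * ratio
Substituting: Water = 38.4770 * 3.5500
Result: 136.5933 kg


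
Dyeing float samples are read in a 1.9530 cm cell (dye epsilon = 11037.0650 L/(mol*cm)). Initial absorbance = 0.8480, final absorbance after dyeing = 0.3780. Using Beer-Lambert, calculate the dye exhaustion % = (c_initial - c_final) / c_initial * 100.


c_initial = A_i / (epsilon * l) = 0.8480 / (11037.0650 * 1.9530) = 3.9341e-05 mol/L
c_final = A_f / (epsilon * l) = 0.3780 / (11037.0650 * 1.9530) = 1.7536e-05 mol/L
Exhaustion = (c_initial - c_final) / c_initial * 100 = (3.9341e-05 - 1.7536e-05) / 3.9341e-05 * 100 = 55.4245 %


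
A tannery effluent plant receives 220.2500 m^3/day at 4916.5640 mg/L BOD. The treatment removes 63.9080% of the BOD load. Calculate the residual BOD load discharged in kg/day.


Load_in = volume * conc / 1000 = 220.2500 * 4916.5640 / 1000 = 1082.8732 kg/day
Removed = Load_in * eff / 100 = 1082.8732 * 63.9080 / 100 = 692.0426 kg/day
Load_out = Load_in - Removed = 1082.8732 - 692.0426 = 390.8306 kg/day


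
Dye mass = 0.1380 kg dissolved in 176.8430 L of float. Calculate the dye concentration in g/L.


Formula: Conc = dye_mass(kg) / volume(L) * 1000
Substituting: Conc = 0.1380 / 176.8430 * 1000
Result: 0.7804 g/L


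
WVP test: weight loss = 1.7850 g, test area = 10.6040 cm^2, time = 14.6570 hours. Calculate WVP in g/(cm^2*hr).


Formula: WVP = loss / (area * time)
Substituting: WVP = 1.7850 / (10.6040 * 14.6570)
Result: 0.0114848 g/(cm^2*hr)


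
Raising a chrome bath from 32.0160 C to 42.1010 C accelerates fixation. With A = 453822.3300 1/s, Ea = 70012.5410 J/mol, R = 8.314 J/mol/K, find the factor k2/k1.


T1 = 32.0160 + 273.15 = 305.1660 K; T2 = 42.1010 + 273.15 = 315.2510 K
k1 = A * exp(-Ea/(R*T1)) = 453822.3300 * exp(-70012.5410/(8.314*305.1660)) = 4.7049e-07 1/s
k2 = A * exp(-Ea/(R*T2)) = 453822.3300 * exp(-70012.5410/(8.314*315.2510)) = 1.1375e-06 1/s
k2/k1 = 1.1375e-06 / 4.7049e-07 = 2.4176


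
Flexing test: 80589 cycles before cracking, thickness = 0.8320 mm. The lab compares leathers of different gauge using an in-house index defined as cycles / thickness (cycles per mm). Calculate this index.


Formula: Index = cycles / thickness
Substituting: Index = 80589 / 0.8320
Result: 96861.7788 cycles/mm


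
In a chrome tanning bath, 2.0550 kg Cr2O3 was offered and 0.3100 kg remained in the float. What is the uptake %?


Formula: Uptake = (offered - residual) / offered * 100
Substituting: Uptake = (2.0550 - 0.3100) / 2.0550 * 100
Result: 84.9148 %


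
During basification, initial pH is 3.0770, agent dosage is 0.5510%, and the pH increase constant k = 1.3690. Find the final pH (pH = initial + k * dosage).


Formula: pH_final = pH_initial + k * base_pct
Substituting: pH_final = 3.0770 + 1.3690 * 0.5510
Result: 3.8313


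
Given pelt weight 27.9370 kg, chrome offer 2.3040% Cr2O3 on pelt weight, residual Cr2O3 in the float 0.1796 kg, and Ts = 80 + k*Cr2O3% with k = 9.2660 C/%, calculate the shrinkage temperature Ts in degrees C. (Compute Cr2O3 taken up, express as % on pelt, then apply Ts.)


Offered = pelt * offer_pct / 100 = 27.9370 * 2.3040 / 100 = 0.6437 kg
Uptake = offered - residual = 0.6437 - 0.1796 = 0.4641 kg
Cr2O3% on pelt = uptake / pelt * 100 = 0.4641 / 27.9370 * 100 = 1.6611 %
Ts = 80 + k * Cr2O3% = 80 + 9.2660 * 1.6611 = 95.3920 C


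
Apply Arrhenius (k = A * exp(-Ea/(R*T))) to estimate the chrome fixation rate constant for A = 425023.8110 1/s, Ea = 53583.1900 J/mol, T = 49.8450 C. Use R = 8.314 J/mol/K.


T_K = T_C + 273.15 = 49.8450 + 273.15 = 322.9950 K
exponent = -Ea / (R * T_K) = -53583.1900 / (8.314 * 322.9950) = -19.9537
k = A * exp(exponent) = 425023.8110 * exp(-19.9537) = 9.1758e-04 1/s


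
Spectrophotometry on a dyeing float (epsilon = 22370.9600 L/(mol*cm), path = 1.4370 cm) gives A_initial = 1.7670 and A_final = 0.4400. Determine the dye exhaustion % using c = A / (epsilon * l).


c_initial = A_i / (epsilon * l) = 1.7670 / (22370.9600 * 1.4370) = 5.4966e-05 mol/L
c_final = A_f / (epsilon * l) = 0.4400 / (22370.9600 * 1.4370) = 1.3687e-05 mol/L
Exhaustion = (c_initial - c_final) / c_initial * 100 = (5.4966e-05 - 1.3687e-05) / 5.4966e-05 * 100 = 75.0990 %


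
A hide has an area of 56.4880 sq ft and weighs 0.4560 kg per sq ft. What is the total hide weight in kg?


Formula: Weight = area * weight_per_sqft
Substituting: Weight = 56.4880 * 0.4560
Result: 25.7585 kg


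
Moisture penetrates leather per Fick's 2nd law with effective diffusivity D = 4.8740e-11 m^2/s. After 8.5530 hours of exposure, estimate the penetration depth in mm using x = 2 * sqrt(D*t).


t = 8.5530 hr * 3600 = 30790.8000 s
D * t = 4.8740e-11 * 30790.8000 = 1.5007e-06
x = 2 * sqrt(D*t) = 2 * sqrt(1.5007e-06) = 0.0024501 m = 2.4501 mm


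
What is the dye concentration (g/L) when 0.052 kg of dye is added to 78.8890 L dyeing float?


Formula: Conc = dye_mass(kg) / volume(L) * 1000
Substituting: Conc = 0.052 / 78.8890 * 1000
Result: 0.6592 g/L


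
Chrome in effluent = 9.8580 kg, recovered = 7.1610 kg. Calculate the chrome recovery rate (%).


Formula: Recovery = recovered / input * 100
Substituting: Recovery = 7.1610 / 9.8580 * 100
Result: 72.6415 %


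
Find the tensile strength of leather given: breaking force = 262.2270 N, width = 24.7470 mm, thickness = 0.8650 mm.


Formula: TS = force / (width * thickness)
Substituting: TS = 262.2270 / (24.7470 * 0.8650)
Result: 12.2501 N/mm^2


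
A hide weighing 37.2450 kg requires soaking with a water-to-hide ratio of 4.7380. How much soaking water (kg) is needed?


Formula: Water = hide_weight * ratio
Substituting: Water = 37.2450 * 4.7380
Result: 176.4668 kg


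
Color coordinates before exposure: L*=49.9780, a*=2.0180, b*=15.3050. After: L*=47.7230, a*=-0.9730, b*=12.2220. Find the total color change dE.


dL = -2.2550, da = -2.9910, db = -3.0830
dE = sqrt((-2.2550)^2 + (-2.9910)^2 + (-3.0830)^2) = 4.8514


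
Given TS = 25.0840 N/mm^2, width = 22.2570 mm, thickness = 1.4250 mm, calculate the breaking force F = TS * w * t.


Formula: F = TS * w * t
Substituting: F = 25.0840 * 22.2570 * 1.4250
Result: 795.5698 N


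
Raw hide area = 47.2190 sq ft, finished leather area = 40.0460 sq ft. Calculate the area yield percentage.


Formula: Yield = finished / raw * 100
Substituting: Yield = 40.0460 / 47.2190 * 100
Result: 84.8091 %


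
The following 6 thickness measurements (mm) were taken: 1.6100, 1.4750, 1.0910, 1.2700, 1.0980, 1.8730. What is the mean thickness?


Formula: Average = sum / n
Substituting: Average = 8.4170 / 6
Result: 1.4028 mm


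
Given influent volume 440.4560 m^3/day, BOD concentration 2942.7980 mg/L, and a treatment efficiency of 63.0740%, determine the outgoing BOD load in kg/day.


Load_in = volume * conc / 1000 = 440.4560 * 2942.7980 / 1000 = 1296.1730 kg/day
Removed = Load_in * eff / 100 = 1296.1730 * 63.0740 / 100 = 817.5482 kg/day
Load_out = Load_in - Removed = 1296.1730 - 817.5482 = 478.6249 kg/day


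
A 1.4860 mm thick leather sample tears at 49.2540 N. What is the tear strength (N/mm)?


Formula: Tear strength = force / thickness
Substituting: Tear strength = 49.2540 / 1.4860
Result: 33.1454 N/mm


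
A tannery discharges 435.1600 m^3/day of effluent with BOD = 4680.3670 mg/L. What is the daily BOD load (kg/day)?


Formula: BOD_load = volume * conc / 1000
Substituting: BOD_load = 435.1600 * 4680.3670 / 1000
Result: 2036.7085 kg/day


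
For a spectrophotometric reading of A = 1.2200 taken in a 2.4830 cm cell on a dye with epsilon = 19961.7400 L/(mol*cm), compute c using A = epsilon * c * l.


Formula: c = A / (epsilon * l)
Substituting: c = 1.2200 / (19961.7400 * 2.4830)
Result: 2.4614e-05 mol/L


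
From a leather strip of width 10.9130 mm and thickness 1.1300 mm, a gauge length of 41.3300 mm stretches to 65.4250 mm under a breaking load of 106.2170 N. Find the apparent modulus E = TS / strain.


TS = F / (w * t) = 106.2170 / (10.9130 * 1.1300) = 8.6133 N/mm^2
strain = (Lf - L0) / L0 = (65.4250 - 41.3300) / 41.3300 = 0.5830
E = TS / strain = 8.6133 / 0.5830 = 14.7744 N/mm^2


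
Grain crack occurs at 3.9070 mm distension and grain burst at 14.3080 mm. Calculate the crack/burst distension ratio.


Formula: Ratio = crack / burst
Substituting: Ratio = 3.9070 / 14.3080
Result: 0.2731


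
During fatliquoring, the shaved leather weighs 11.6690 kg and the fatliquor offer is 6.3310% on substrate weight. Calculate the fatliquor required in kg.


Formula: Fat = substrate * pct / 100
Substituting: Fat = 11.6690 * 6.3310 / 100
Result: 0.7388 kg


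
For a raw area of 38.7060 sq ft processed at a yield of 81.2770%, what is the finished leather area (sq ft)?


Formula: finished = raw * yield / 100
Substituting: finished = 38.7060 * 81.2770 / 100
Result: 31.4591 sq ft


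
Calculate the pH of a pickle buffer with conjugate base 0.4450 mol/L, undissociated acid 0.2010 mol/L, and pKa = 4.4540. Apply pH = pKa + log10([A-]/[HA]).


ratio = [A-] / [HA] = 0.4450 / 0.2010 = 2.2139
log10(ratio) = 0.3452
pH = pKa + log10(ratio) = 4.4540 + 0.3452 = 4.7992


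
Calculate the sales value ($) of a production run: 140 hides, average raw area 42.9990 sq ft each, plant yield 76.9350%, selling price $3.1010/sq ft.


Raw_total = N * avg_area = 140 * 42.9990 = 6019.8600 sq ft
Finished = Raw_total * yield / 100 = 6019.8600 * 76.9350 / 100 = 4631.3793 sq ft
Value = Finished * price = 4631.3793 * 3.1010 = 14361.9072 $


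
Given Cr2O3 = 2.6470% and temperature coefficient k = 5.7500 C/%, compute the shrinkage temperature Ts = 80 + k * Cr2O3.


Formula: Ts = 80 + k * Cr2O3
Substituting: Ts = 80 + 5.7500 * 2.6470
Result: 95.2202 C


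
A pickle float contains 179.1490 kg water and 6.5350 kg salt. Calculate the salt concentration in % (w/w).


Formula: Conc = salt / (water + salt) * 100
Substituting: Conc = 6.5350 / (179.1490 + 6.5350) * 100
Result: 3.5194 %


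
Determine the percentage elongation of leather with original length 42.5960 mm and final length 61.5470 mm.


Formula: Elongation = (Lf - L0) / L0 * 100
Substituting: Elongation = (61.5470 - 42.5960) / 42.5960 * 100
Result: 44.4901 %


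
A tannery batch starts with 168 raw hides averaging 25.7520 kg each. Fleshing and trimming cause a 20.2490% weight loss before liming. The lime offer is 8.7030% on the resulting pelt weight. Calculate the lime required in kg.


Total_raw = N * avg_wt = 168 * 25.7520 = 4326.3360 kg
Substrate = Total_raw * (1 - loss/100) = 4326.3360 * (1 - 20.2490/100) = 3450.2962 kg
Lime = Substrate * pct / 100 = 3450.2962 * 8.7030 / 100 = 300.2793 kg


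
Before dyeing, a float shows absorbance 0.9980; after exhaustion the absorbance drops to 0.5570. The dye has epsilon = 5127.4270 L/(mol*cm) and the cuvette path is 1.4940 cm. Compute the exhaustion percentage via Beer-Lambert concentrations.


c_initial = A_i / (epsilon * l) = 0.9980 / (5127.4270 * 1.4940) = 1.3028e-04 mol/L
c_final = A_f / (epsilon * l) = 0.5570 / (5127.4270 * 1.4940) = 7.2712e-05 mol/L
Exhaustion = (c_initial - c_final) / c_initial * 100 = (1.3028e-04 - 7.2712e-05) / 1.3028e-04 * 100 = 44.1884 %


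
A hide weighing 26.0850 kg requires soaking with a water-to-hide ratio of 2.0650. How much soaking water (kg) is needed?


Formula: Water = hide_weight * ratio
Substituting: Water = 26.0850 * 2.0650
Result: 53.8655 kg


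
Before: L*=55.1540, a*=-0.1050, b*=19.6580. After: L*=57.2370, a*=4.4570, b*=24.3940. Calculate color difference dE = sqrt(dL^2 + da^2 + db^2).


dL = 2.0830, da = 4.5620, db = 4.7360
dE = sqrt(2.0830^2 + 4.5620^2 + 4.7360^2) = 6.8979


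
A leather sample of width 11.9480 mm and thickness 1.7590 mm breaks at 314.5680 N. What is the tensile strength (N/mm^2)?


Formula: TS = force / (width * thickness)
Substituting: TS = 314.5680 / (11.9480 * 1.7590)
Result: 14.9676 N/mm^2


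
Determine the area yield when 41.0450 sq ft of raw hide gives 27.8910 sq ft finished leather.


Formula: Yield = finished / raw * 100
Substituting: Yield = 27.8910 / 41.0450 * 100
Result: 67.9522 %


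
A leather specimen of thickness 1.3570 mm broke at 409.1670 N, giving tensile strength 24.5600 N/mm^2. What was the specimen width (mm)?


Formula: w = F / (TS * t)
Substituting: w = 409.1670 / (24.5600 * 1.3570)
Result: 12.2770 mm


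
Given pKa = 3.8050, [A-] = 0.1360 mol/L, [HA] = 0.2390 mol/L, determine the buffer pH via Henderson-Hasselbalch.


ratio = [A-] / [HA] = 0.1360 / 0.2390 = 0.5690
log10(ratio) = -0.2449
pH = pKa + log10(ratio) = 3.8050 - 0.2449 = 3.5601


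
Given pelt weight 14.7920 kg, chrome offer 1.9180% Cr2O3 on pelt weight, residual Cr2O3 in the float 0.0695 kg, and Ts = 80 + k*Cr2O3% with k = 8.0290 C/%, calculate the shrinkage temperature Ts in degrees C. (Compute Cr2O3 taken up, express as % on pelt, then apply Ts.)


Offered = pelt * offer_pct / 100 = 14.7920 * 1.9180 / 100 = 0.2837 kg
Uptake = offered - residual = 0.2837 - 0.0695 = 0.2142 kg
Cr2O3% on pelt = uptake / pelt * 100 = 0.2142 / 14.7920 * 100 = 1.4482 %
Ts = 80 + k * Cr2O3% = 80 + 8.0290 * 1.4482 = 91.6272 C


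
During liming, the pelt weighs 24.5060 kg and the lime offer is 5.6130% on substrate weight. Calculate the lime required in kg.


Formula: Lime = substrate * pct / 100
Substituting: Lime = 24.5060 * 5.6130 / 100
Result: 1.3755 kg


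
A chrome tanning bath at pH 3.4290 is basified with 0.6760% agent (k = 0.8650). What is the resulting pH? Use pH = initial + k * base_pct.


Formula: pH_final = pH_initial + k * base_pct
Substituting: pH_final = 3.4290 + 0.8650 * 0.6760
Result: 4.0137


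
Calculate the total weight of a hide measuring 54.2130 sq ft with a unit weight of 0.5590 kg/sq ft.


Formula: Weight = area * weight_per_sqft
Substituting: Weight = 54.2130 * 0.5590
Result: 30.3051 kg


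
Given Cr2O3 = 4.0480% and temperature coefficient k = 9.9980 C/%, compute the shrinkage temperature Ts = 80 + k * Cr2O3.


Formula: Ts = 80 + k * Cr2O3
Substituting: Ts = 80 + 9.9980 * 4.0480
Result: 120.4719 C


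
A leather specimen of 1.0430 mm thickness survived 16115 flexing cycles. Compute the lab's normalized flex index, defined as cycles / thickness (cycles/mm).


Formula: Index = cycles / thickness
Substituting: Index = 16115 / 1.0430
Result: 15450.6232 cycles/mm


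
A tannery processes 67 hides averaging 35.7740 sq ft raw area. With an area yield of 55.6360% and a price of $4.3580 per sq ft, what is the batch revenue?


Raw_total = N * avg_area = 67 * 35.7740 = 2396.8580 sq ft
Finished = Raw_total * yield / 100 = 2396.8580 * 55.6360 / 100 = 1333.5159 sq ft
Value = Finished * price = 1333.5159 * 4.3580 = 5811.4624 $


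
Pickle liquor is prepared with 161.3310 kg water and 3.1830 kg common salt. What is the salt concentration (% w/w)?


Formula: Conc = salt / (water + salt) * 100
Substituting: Conc = 3.1830 / (161.3310 + 3.1830) * 100
Result: 1.9348 %


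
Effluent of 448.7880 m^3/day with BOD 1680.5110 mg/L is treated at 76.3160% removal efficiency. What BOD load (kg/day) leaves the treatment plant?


Load_in = volume * conc / 1000 = 448.7880 * 1680.5110 / 1000 = 754.1932 kg/day
Removed = Load_in * eff / 100 = 754.1932 * 76.3160 / 100 = 575.5701 kg/day
Load_out = Load_in - Removed = 754.1932 - 575.5701 = 178.6231 kg/day


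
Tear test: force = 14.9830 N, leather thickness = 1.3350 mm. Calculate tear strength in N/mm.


Formula: Tear strength = force / thickness
Substituting: Tear strength = 14.9830 / 1.3350
Result: 11.2232 N/mm


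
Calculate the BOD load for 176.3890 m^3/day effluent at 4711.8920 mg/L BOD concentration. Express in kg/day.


Formula: BOD_load = volume * conc / 1000
Substituting: BOD_load = 176.3890 * 4711.8920 / 1000
Result: 831.1259 kg/day


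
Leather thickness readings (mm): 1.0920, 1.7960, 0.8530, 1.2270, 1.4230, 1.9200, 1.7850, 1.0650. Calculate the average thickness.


Formula: Average = sum / n
Substituting: Average = 11.1610 / 8
Result: 1.3951 mm


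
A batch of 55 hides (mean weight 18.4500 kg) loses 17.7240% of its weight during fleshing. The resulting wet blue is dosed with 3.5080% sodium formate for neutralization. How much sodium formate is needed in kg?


Total_raw = N * avg_wt = 55 * 18.4500 = 1014.7500 kg
Substrate = Total_raw * (1 - loss/100) = 1014.7500 * (1 - 17.7240/100) = 834.8957 kg
Neutralizer = Substrate * pct / 100 = 834.8957 * 3.5080 / 100 = 29.2881 kg


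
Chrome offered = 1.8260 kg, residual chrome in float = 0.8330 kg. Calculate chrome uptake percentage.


Formula: Uptake = (offered - residual) / offered * 100
Substituting: Uptake = (1.8260 - 0.8330) / 1.8260 * 100
Result: 54.3812 %


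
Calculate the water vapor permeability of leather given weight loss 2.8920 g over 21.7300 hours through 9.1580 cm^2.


Formula: WVP = loss / (area * time)
Substituting: WVP = 2.8920 / (9.1580 * 21.7300)
Result: 0.0145324 g/(cm^2*hr)


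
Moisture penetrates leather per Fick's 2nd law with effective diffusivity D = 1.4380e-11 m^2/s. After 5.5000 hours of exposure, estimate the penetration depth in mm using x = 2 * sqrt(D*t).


t = 5.5000 hr * 3600 = 19800.0000 s
D * t = 1.4380e-11 * 19800.0000 = 2.8472e-07
x = 2 * sqrt(D*t) = 2 * sqrt(2.8472e-07) = 0.00106719 m = 1.0672 mm


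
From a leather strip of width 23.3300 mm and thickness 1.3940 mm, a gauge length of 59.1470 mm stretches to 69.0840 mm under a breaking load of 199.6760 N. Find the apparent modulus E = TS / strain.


TS = F / (w * t) = 199.6760 / (23.3300 * 1.3940) = 6.1397 N/mm^2
strain = (Lf - L0) / L0 = (69.0840 - 59.1470) / 59.1470 = 0.1680
E = TS / strain = 6.1397 / 0.1680 = 36.5448 N/mm^2


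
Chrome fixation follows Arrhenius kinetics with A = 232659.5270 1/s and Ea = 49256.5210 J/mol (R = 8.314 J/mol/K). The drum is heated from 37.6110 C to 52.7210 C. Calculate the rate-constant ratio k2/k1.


T1 = 37.6110 + 273.15 = 310.7610 K; T2 = 52.7210 + 273.15 = 325.8710 K
k1 = A * exp(-Ea/(R*T1)) = 232659.5270 * exp(-49256.5210/(8.314*310.7610)) = 0.00122202 1/s
k2 = A * exp(-Ea/(R*T2)) = 232659.5270 * exp(-49256.5210/(8.314*325.8710)) = 0.00295795 1/s
k2/k1 = 0.00295795 / 0.00122202 = 2.4205


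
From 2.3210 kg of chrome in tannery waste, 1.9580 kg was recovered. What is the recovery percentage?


Formula: Recovery = recovered / input * 100
Substituting: Recovery = 1.9580 / 2.3210 * 100
Result: 84.3602 %


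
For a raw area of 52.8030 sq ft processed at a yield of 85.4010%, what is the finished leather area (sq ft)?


Formula: finished = raw * yield / 100
Substituting: finished = 52.8030 * 85.4010 / 100
Result: 45.0943 sq ft


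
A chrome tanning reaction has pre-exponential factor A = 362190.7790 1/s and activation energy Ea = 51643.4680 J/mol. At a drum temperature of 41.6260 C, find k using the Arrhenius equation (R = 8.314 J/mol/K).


T_K = T_C + 273.15 = 41.6260 + 273.15 = 314.7760 K
exponent = -Ea / (R * T_K) = -51643.4680 / (8.314 * 314.7760) = -19.7335
k = A * exp(exponent) = 362190.7790 * exp(-19.7335) = 9.7453e-04 1/s


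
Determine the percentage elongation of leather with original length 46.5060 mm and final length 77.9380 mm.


Formula: Elongation = (Lf - L0) / L0 * 100
Substituting: Elongation = (77.9380 - 46.5060) / 46.5060 * 100
Result: 67.5870 %


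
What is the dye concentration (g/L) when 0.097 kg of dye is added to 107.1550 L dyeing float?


Formula: Conc = dye_mass(kg) / volume(L) * 1000
Substituting: Conc = 0.097 / 107.1550 * 1000
Result: 0.9052 g/L


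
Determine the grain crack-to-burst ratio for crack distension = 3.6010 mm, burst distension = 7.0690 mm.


Formula: Ratio = crack / burst
Substituting: Ratio = 3.6010 / 7.0690
Result: 0.5094


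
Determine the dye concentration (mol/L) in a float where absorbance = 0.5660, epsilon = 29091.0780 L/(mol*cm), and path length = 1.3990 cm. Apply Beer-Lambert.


Formula: c = A / (epsilon * l)
Substituting: c = 0.5660 / (29091.0780 * 1.3990)
Result: 1.3907e-05 mol/L


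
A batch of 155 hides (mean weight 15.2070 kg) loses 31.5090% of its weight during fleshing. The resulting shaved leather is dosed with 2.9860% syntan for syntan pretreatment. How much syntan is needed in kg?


Total_raw = N * avg_wt = 155 * 15.2070 = 2357.0850 kg
Substrate = Total_raw * (1 - loss/100) = 2357.0850 * (1 - 31.5090/100) = 1614.3911 kg
Syntan = Substrate * pct / 100 = 1614.3911 * 2.9860 / 100 = 48.2057 kg


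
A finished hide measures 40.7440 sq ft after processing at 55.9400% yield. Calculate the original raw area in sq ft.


Formula: raw = finished * 100 / yield
Substituting: raw = 40.7440 * 100 / 55.9400
Result: 72.8352 sq ft


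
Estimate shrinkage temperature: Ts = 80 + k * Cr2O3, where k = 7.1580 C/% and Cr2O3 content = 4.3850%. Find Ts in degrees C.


Formula: Ts = 80 + k * Cr2O3
Substituting: Ts = 80 + 7.1580 * 4.3850
Result: 111.3878 C


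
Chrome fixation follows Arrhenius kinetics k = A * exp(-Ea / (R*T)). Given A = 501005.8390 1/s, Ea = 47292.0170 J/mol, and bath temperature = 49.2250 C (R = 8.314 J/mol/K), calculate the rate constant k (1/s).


T_K = T_C + 273.15 = 49.2250 + 273.15 = 322.3750 K
exponent = -Ea / (R * T_K) = -47292.0170 / (8.314 * 322.3750) = -17.6448
k = A * exp(exponent) = 501005.8390 * exp(-17.6448) = 0.0108845 1/s


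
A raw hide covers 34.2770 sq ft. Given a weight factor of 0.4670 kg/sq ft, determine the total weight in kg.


Formula: Weight = area * weight_per_sqft
Substituting: Weight = 34.2770 * 0.4670
Result: 16.0074 kg


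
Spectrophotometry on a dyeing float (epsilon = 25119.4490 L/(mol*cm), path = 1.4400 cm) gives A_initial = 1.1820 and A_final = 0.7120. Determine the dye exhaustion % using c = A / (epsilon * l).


c_initial = A_i / (epsilon * l) = 1.1820 / (25119.4490 * 1.4400) = 3.2677e-05 mol/L
c_final = A_f / (epsilon * l) = 0.7120 / (25119.4490 * 1.4400) = 1.9684e-05 mol/L
Exhaustion = (c_initial - c_final) / c_initial * 100 = (3.2677e-05 - 1.9684e-05) / 3.2677e-05 * 100 = 39.7631 %


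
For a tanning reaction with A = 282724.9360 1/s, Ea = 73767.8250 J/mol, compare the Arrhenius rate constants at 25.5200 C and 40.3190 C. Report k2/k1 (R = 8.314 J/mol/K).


T1 = 25.5200 + 273.15 = 298.6700 K; T2 = 40.3190 + 273.15 = 313.4690 K
k1 = A * exp(-Ea/(R*T1)) = 282724.9360 * exp(-73767.8250/(8.314*298.6700)) = 3.5447e-08 1/s
k2 = A * exp(-Ea/(R*T2)) = 282724.9360 * exp(-73767.8250/(8.314*313.4690)) = 1.4411e-07 1/s
k2/k1 = 1.4411e-07 / 3.5447e-08 = 4.0654


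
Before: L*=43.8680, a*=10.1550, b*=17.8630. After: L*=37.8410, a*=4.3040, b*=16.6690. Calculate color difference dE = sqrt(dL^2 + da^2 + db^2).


dL = -6.0270, da = -5.8510, db = -1.1940
dE = sqrt((-6.0270)^2 + (-5.8510)^2 + (-1.1940)^2) = 8.4844


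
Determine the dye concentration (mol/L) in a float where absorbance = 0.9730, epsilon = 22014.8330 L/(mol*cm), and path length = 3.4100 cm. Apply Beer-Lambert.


Formula: c = A / (epsilon * l)
Substituting: c = 0.9730 / (22014.8330 * 3.4100)
Result: 1.2961e-05 mol/L


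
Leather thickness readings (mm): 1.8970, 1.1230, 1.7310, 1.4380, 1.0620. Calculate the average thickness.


Formula: Average = sum / n
Substituting: Average = 7.2510 / 5
Result: 1.4502 mm


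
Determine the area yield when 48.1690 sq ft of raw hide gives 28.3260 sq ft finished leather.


Formula: Yield = finished / raw * 100
Substituting: Yield = 28.3260 / 48.1690 * 100
Result: 58.8055 %


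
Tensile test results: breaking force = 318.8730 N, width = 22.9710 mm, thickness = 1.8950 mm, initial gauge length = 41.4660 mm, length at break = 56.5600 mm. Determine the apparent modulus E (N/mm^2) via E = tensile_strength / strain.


TS = F / (w * t) = 318.8730 / (22.9710 * 1.8950) = 7.3254 N/mm^2
strain = (Lf - L0) / L0 = (56.5600 - 41.4660) / 41.4660 = 0.3640
E = TS / strain = 7.3254 / 0.3640 = 20.1241 N/mm^2


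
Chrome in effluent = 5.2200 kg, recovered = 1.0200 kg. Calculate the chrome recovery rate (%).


Formula: Recovery = recovered / input * 100
Substituting: Recovery = 1.0200 / 5.2200 * 100
Result: 19.5402 %


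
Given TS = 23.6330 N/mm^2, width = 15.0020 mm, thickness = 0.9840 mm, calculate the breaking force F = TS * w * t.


Formula: F = TS * w * t
Substituting: F = 23.6330 * 15.0020 * 0.9840
Result: 348.8696 N


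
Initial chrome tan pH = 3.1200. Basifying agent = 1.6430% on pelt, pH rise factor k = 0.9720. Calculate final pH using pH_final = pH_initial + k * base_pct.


Formula: pH_final = pH_initial + k * base_pct
Substituting: pH_final = 3.1200 + 0.9720 * 1.6430
Result: 4.7170
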